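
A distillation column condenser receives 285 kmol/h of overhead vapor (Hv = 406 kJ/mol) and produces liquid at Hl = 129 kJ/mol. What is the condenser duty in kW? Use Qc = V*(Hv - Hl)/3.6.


Qc = 285 * (406 - 129) / 3.6 = 285 * 277 / 3.6 = 21930

21930 kW


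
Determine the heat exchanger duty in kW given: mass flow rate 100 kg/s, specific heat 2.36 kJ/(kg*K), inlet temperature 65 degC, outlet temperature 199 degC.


Q = m_dot * cp * delta_T
delta_T = 199 - 65 = 134 K
Q = 100 * 2.36 * 134
= 236 * 134
= 31624 kW

31624 kW


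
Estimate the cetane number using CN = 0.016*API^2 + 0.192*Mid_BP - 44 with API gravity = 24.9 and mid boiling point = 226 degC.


CN = 0.016 * 24.9^2 + 0.192 * 226 - 44
CN = 9.92016 + 43.392 - 44 = 9.31216

9.31216


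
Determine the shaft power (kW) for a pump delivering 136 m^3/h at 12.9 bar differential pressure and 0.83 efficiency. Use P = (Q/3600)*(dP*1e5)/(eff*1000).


Q = 136 / 3600 = 0.0377778 m^3/s
P = 0.0377778 * (12.9 * 1e5) / 0.83 / 1000 = 58.71

58.71 kW


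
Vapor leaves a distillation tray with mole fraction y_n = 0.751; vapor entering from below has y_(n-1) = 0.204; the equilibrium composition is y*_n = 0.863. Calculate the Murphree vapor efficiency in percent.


Murphree vapor efficiency: EMV = (y_n - y_(n-1)) / (y*_n - y_(n-1)) * 100
EMV = (0.751 - 0.204) / (0.863 - 0.204) * 100 = 0.547 / 0.659 * 100 = 83.00

83.00 %


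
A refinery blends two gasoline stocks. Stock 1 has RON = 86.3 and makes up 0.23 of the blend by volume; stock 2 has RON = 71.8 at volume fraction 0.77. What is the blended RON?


Linear blending: RON_blend = sum(vi * RONi)
Contribution 1: 0.23 * 86.3 = 19.849
Contribution 2: 0.77 * 71.8 = 55.286
RON_blend = 19.849 + 55.286 = 75.135

75.135


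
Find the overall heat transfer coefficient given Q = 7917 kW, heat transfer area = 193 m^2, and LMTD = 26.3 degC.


From Q = U*A*LMTD, U = Q / (A * LMTD)
U = 7917 / (193 * 26.3) = 7917 / 5075.9 = 1.560

1.560 kW/(m^2*K)


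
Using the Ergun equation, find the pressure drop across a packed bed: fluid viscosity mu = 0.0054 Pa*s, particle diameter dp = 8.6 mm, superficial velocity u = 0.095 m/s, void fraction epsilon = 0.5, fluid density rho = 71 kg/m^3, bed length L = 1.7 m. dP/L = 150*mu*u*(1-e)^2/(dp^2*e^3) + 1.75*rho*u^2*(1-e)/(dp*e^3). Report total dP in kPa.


dp = 8.6 mm = 0.0086 m
Viscous term = 150*0.0054*0.095*(1-0.5)^2 / (0.0086^2*0.5^3) = 2080.85
Inertial term = 1.75*71*0.095^2*(1-0.5) / (0.0086*0.5^3) = 521.561
dP/L = 2080.85 + 521.561 = 2602.41 Pa/m
dP = 2602.41 * 1.7 / 1000 = 4.424 kPa

4.424 kPa


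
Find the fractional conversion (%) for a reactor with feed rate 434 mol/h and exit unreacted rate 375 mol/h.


X = (F_in - F_out) / F_in * 100
Moles reacted = 434 - 375 = 59
X = 59 / 434 * 100
= 0.1359 * 100
= 13.59 %

13.59 %


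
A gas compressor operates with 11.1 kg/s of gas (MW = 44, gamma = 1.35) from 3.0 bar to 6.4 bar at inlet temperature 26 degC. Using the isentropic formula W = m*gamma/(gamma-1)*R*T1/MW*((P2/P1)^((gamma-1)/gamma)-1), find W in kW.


Isentropic work: W = m*(gamma/(gamma-1))*(R*T1/MW)*((P2/P1)^((gamma-1)/gamma) - 1)
T1 = 26 + 273.15 = 299.15 K
Pressure ratio = 6.4 / 3.0 = 2.13333
Exponent = (1.35 - 1)/1.35 = 0.259259
(P2/P1)^exp - 1 = 2.13333^0.259259 - 1 = 0.217058
W = 11.1 * 1.35 / 0.35 * 8.314 * 299.15 / 44 * 0.217058 = 525.3

525.3 kW


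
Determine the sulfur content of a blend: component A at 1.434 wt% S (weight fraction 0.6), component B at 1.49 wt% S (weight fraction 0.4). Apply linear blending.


Linear sulfur blending: S_blend = x1*S1 + x2*S2
Contribution 1: 0.6 * 1.434 = 0.8604 wt%
Contribution 2: 0.4 * 1.49 = 0.596 wt%
S_blend = 0.8604 + 0.596 = 1.4564

1.4564 wt%


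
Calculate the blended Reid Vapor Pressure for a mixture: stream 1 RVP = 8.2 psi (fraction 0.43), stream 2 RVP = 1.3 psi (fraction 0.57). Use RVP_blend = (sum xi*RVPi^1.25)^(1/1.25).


Chevron index: RVP_blend = (sum xi*RVPi^1.25)^(1/1.25)
RVP^1.25 terms: 0.43 * 8.2^1.25 + 0.57 * 1.3^1.25 = 6.75795
RVP_blend = 6.75795^(1/1.25) = 4.612

4.612 psi


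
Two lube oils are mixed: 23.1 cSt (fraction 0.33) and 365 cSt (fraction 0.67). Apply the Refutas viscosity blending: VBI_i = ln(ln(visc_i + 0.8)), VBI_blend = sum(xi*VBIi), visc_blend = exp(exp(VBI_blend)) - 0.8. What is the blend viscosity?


Refutas method: VBN_i = 14.534*ln(ln(visc_i + 0.8)) + 10.975, blended linearly by mass fraction; since VBN is linear in VBI_i = ln(ln(visc_i + 0.8)) and the fractions sum to 1, blend VBI directly: visc = exp(exp(VBI_blend)) - 0.8
VBI_1 = ln(ln(23.1 + 0.8)) = 1.15495
VBI_2 = ln(ln(365 + 0.8)) = 1.77531
VBI_blend = 0.33 * 1.15495 + 0.67 * 1.77531 = 1.57059
visc_blend = exp(exp(1.57059)) - 0.8 = 121.9

121.9 cSt


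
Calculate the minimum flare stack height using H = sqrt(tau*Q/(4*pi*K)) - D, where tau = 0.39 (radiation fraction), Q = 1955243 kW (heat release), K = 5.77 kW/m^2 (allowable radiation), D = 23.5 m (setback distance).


tau*Q/(4*pi*K) = 0.39 * 1955243 / (4 * pi * 5.77) = 10516.7
sqrt(10516.7) = 102.551
H = 102.551 - 23.5 = 79.05

79.05 m


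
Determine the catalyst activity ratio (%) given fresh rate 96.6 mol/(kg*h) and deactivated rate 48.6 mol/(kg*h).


Activity (%) = (rate_used / rate_fresh) * 100
rate_used = 48.6, rate_fresh = 96.6
= (48.6 / 96.6) * 100
= 0.5031 * 100 = 50.31

50.31 %


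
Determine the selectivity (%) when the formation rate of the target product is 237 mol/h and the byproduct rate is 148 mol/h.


Selectivity = desired / (desired + undesired) * 100
Total products = 237 + 148 = 385 mol/h
S = 237 / 385 * 100
= 0.6156 * 100
= 61.56 %

61.56 %


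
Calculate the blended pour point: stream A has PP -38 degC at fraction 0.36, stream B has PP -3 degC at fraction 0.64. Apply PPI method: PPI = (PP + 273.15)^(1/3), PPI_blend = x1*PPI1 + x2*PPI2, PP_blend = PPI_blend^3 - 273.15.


PPI_1 = (-38 + 273.15)^(1/3) = 6.172318
PPI_2 = (-3 + 273.15)^(1/3) = 6.464501
PPI_blend = 0.36 * 6.172318 + 0.64 * 6.464501 = 6.359315
PP_blend = 6.359315^3 - 273.15 = 257.1763 - 273.15 = -15.97

-15.97 degC


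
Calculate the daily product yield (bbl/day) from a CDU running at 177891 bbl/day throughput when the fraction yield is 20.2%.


Crude throughput = 177891 bbl/day
Fraction yield = 20.2%
yield = throughput * fraction / 100
yield = 177891 * 20.2 / 100 = 35933.982

35933.982 bbl/day


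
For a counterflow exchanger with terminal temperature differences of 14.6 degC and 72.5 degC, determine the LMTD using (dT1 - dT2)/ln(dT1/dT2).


LMTD = (dT1 - dT2) / ln(dT1/dT2)
= (14.6 - 72.5) / ln(14.6 / 72.5) = -57.9 / -1.60257 = 36.13

36.13 degC


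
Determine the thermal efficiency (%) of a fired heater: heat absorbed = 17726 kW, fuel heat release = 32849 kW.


Furnace efficiency = Q_absorbed / Q_fuel * 100
= 17726 / 32849 * 100 = 53.96

53.96 %


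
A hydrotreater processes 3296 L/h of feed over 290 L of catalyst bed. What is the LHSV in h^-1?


LHSV = volumetric feed rate / catalyst volume
= 3296 L/h / 290 L
= 11.37 h^-1

11.37 h^-1


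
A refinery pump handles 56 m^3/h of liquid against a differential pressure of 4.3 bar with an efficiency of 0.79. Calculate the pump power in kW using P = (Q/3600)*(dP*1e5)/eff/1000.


Q = 56 / 3600 = 0.0155556 m^3/s
P = 0.0155556 * (4.3 * 1e5) / 0.79 / 1000 = 8.467

8.467 kW


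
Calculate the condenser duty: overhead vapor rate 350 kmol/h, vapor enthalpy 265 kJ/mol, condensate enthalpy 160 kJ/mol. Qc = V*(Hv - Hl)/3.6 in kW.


Qc = 350 * (265 - 160) / 3.6 = 350 * 105 / 3.6 = 10210

10210 kW


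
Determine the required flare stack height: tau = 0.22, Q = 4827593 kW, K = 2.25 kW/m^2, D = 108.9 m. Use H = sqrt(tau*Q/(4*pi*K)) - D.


tau*Q/(4*pi*K) = 0.22 * 4827593 / (4 * pi * 2.25) = 37563.1
sqrt(37563.1) = 193.812
H = 193.812 - 108.9 = 84.91

84.91 m


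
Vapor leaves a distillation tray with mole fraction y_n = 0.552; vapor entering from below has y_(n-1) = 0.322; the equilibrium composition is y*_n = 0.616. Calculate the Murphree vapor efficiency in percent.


Murphree vapor efficiency: EMV = (y_n - y_(n-1)) / (y*_n - y_(n-1)) * 100
EMV = (0.552 - 0.322) / (0.616 - 0.322) * 100 = 0.23 / 0.294 * 100 = 78.23

78.23 %


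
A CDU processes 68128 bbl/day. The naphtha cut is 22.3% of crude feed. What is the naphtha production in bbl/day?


Crude throughput = 68128 bbl/day
Fraction yield = 22.3%
yield = throughput * fraction / 100
yield = 68128 * 22.3 / 100 = 15192.544

15192.544 bbl/day


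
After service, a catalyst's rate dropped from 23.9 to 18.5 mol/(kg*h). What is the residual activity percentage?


Activity (%) = (rate_used / rate_fresh) * 100
rate_used = 18.5, rate_fresh = 23.9
= (18.5 / 23.9) * 100
= 0.7741 * 100 = 77.41

77.41 %


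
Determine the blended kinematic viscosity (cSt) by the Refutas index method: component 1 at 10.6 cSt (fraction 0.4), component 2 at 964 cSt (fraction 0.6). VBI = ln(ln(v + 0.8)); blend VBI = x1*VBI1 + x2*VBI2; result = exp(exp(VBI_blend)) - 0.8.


Refutas method: VBN_i = 14.534*ln(ln(visc_i + 0.8)) + 10.975, blended linearly by mass fraction; since VBN is linear in VBI_i = ln(ln(visc_i + 0.8)) and the fractions sum to 1, blend VBI directly: visc = exp(exp(VBI_blend)) - 0.8
VBI_1 = ln(ln(10.6 + 0.8)) = 0.889377
VBI_2 = ln(ln(964 + 0.8)) = 1.92744
VBI_blend = 0.4 * 0.889377 + 0.6 * 1.92744 = 1.51221
visc_blend = exp(exp(1.51221)) - 0.8 = 92.59

92.59 cSt


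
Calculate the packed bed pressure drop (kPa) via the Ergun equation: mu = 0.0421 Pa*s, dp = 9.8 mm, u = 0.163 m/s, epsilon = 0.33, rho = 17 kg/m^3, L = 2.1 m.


dp = 9.8 mm = 0.0098 m
Viscous term = 150*0.0421*0.163*(1-0.33)^2 / (0.0098^2*0.33^3) = 133880
Inertial term = 1.75*17*0.163^2*(1-0.33) / (0.0098*0.33^3) = 1503.73
dP/L = 133880 + 1503.73 = 135384 Pa/m
dP = 135384 * 2.1 / 1000 = 284.3 kPa

284.3 kPa


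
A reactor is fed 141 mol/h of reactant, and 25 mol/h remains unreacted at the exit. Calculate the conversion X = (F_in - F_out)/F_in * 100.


X = (F_in - F_out) / F_in * 100
Moles reacted = 141 - 25 = 116
X = 116 / 141 * 100
= 0.8227 * 100
= 82.27 %

82.27 %


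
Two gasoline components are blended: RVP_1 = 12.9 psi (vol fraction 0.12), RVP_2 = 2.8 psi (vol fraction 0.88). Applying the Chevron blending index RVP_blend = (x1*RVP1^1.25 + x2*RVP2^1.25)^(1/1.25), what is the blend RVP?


Chevron index: RVP_blend = (sum xi*RVPi^1.25)^(1/1.25)
RVP^1.25 terms: 0.12 * 12.9^1.25 + 0.88 * 2.8^1.25 = 6.12107
RVP_blend = 6.12107^(1/1.25) = 4.261

4.261 psi


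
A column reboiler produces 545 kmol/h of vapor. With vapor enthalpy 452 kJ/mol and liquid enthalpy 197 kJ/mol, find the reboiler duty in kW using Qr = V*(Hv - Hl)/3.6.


Qr = 545 * (452 - 197) / 3.6 = 545 * 255 / 3.6 = 38600

38600 kW


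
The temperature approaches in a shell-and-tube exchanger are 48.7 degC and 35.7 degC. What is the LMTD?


LMTD = (dT1 - dT2) / ln(dT1/dT2)
= (48.7 - 35.7) / ln(48.7 / 35.7) = 13 / 0.310528 = 41.86

41.86 degC


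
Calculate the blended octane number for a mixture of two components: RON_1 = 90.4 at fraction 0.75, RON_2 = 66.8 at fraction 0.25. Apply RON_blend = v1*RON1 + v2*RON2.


Linear blending: RON_blend = sum(vi * RONi)
Contribution 1: 0.75 * 90.4 = 67.8
Contribution 2: 0.25 * 66.8 = 16.7
RON_blend = 67.8 + 16.7 = 84.5

84.5


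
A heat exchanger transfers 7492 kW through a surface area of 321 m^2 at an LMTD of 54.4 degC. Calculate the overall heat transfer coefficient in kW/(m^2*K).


From Q = U*A*LMTD, U = Q / (A * LMTD)
U = 7492 / (321 * 54.4) = 7492 / 17462.4 = 0.4290

0.4290 kW/(m^2*K)


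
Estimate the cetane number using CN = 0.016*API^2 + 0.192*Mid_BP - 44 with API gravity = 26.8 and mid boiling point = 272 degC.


CN = 0.016 * 26.8^2 + 0.192 * 272 - 44
CN = 11.49184 + 52.224 - 44 = 19.71584

19.71584


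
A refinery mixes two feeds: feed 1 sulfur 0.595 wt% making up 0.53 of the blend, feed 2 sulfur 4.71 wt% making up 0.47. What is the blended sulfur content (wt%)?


Linear sulfur blending: S_blend = x1*S1 + x2*S2
Contribution 1: 0.53 * 0.595 = 0.31535 wt%
Contribution 2: 0.47 * 4.71 = 2.2137 wt%
S_blend = 0.31535 + 2.2137 = 2.52905

2.52905 wt%


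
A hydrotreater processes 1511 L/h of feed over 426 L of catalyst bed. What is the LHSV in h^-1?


LHSV = volumetric feed rate / catalyst volume
= 1511 L/h / 426 L
= 3.547 h^-1

3.547 h^-1


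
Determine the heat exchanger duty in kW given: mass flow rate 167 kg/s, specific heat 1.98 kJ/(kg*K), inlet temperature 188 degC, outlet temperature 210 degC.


Q = m_dot * cp * delta_T
delta_T = 210 - 188 = 22 K
Q = 167 * 1.98 * 22
= 330.66 * 22
= 7274.52 kW

7274.52 kW


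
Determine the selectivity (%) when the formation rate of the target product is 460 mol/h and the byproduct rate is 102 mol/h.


Selectivity = desired / (desired + undesired) * 100
Total products = 460 + 102 = 562 mol/h
S = 460 / 562 * 100
= 0.8185 * 100
= 81.85 %

81.85 %


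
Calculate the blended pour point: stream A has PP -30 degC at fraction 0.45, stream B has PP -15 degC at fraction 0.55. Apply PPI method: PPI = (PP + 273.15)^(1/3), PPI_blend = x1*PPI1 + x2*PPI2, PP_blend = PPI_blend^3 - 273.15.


PPI_1 = (-30 + 273.15)^(1/3) = 6.241535
PPI_2 = (-15 + 273.15)^(1/3) = 6.36733
PPI_blend = 0.45 * 6.241535 + 0.55 * 6.36733 = 6.310722
PP_blend = 6.310722^3 - 273.15 = 251.3258 - 273.15 = -21.82

-21.82 degC


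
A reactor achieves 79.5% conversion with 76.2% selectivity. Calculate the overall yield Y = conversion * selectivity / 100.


Overall yield = conversion (%) * selectivity (%) / 100
Conversion = 79.5%, Selectivity = 76.2%
Y = 79.5 * 76.2 / 100
= 60.579 %

60.579 %


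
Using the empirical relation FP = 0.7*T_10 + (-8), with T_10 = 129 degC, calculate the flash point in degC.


FP = 0.7 * 129 + (-8) = 82.3

82.3 degC


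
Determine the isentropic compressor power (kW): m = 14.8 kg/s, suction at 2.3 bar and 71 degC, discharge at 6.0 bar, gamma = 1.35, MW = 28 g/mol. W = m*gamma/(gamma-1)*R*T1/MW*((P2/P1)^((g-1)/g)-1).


Isentropic work: W = m*(gamma/(gamma-1))*(R*T1/MW)*((P2/P1)^((gamma-1)/gamma) - 1)
T1 = 71 + 273.15 = 344.15 K
Pressure ratio = 6.0 / 2.3 = 2.6087
Exponent = (1.35 - 1)/1.35 = 0.259259
(P2/P1)^exp - 1 = 2.6087^0.259259 - 1 = 0.282218
W = 14.8 * 1.35 / 0.35 * 8.314 * 344.15 / 28 * 0.282218 = 1646

1646 kW


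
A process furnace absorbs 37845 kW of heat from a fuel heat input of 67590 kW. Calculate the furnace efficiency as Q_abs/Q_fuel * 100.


Furnace efficiency = Q_absorbed / Q_fuel * 100
= 37845 / 67590 * 100 = 55.99

55.99 %


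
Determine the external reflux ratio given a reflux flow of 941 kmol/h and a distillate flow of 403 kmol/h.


Reflux ratio definition: R = L / D (liquid returned / distillate withdrawn)
L = 941 kmol/h, D = 403 kmol/h
R = 941 / 403 = 2.335

2.335


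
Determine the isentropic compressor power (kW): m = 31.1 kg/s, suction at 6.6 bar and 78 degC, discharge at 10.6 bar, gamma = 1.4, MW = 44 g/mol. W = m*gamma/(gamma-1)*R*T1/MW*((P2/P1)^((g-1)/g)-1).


Isentropic work: W = m*(gamma/(gamma-1))*(R*T1/MW)*((P2/P1)^((gamma-1)/gamma) - 1)
T1 = 78 + 273.15 = 351.15 K
Pressure ratio = 10.6 / 6.6 = 1.60606
Exponent = (1.4 - 1)/1.4 = 0.285714
(P2/P1)^exp - 1 = 1.60606^0.285714 - 1 = 0.144957
W = 31.1 * 1.4 / 0.4 * 8.314 * 351.15 / 44 * 0.144957 = 1047

1047 kW


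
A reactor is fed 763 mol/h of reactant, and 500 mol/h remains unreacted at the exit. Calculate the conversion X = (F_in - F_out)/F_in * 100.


X = (F_in - F_out) / F_in * 100
Moles reacted = 763 - 500 = 263
X = 263 / 763 * 100
= 0.3447 * 100
= 34.47 %

34.47 %


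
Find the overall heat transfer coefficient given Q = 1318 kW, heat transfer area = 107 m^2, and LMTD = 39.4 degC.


From Q = U*A*LMTD, U = Q / (A * LMTD)
U = 1318 / (107 * 39.4) = 1318 / 4215.8 = 0.3126

0.3126 kW/(m^2*K)


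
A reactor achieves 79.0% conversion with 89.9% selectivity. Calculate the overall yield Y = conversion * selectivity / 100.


Overall yield = conversion (%) * selectivity (%) / 100
Conversion = 79.0%, Selectivity = 89.9%
Y = 79.0 * 89.9 / 100
= 71.021 %

71.021 %


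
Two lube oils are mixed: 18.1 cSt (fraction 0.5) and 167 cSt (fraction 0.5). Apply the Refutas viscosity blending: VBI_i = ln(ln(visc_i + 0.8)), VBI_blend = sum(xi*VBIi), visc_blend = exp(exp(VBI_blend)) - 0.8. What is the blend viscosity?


Refutas method: VBN_i = 14.534*ln(ln(visc_i + 0.8)) + 10.975, blended linearly by mass fraction; since VBN is linear in VBI_i = ln(ln(visc_i + 0.8)) and the fractions sum to 1, blend VBI directly: visc = exp(exp(VBI_blend)) - 0.8
VBI_1 = ln(ln(18.1 + 0.8)) = 1.07812
VBI_2 = ln(ln(167 + 0.8)) = 1.6337
VBI_blend = 0.5 * 1.07812 + 0.5 * 1.6337 = 1.35591
visc_blend = exp(exp(1.35591)) - 0.8 = 47.64

47.64 cSt


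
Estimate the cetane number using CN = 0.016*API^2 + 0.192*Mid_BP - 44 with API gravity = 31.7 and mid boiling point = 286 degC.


CN = 0.016 * 31.7^2 + 0.192 * 286 - 44
CN = 16.07824 + 54.912 - 44 = 26.99024

26.99024


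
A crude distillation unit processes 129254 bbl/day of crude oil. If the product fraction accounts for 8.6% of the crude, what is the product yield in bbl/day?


Crude throughput = 129254 bbl/day
Fraction yield = 8.6%
yield = throughput * fraction / 100
yield = 129254 * 8.6 / 100 = 11115.844

11115.844 bbl/day


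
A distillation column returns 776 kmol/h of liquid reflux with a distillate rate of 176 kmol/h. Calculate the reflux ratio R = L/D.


Reflux ratio definition: R = L / D (liquid returned / distillate withdrawn)
L = 776 kmol/h, D = 176 kmol/h
R = 776 / 176 = 4.409

4.409


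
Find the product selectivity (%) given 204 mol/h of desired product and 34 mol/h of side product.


Selectivity = desired / (desired + undesired) * 100
Total products = 204 + 34 = 238 mol/h
S = 204 / 238 * 100
= 0.8571 * 100
= 85.71 %

85.71 %


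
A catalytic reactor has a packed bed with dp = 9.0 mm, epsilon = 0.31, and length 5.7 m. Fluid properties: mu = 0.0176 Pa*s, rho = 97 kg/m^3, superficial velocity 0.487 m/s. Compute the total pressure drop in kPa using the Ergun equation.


dp = 9.0 mm = 0.009 m
Viscous term = 150*0.0176*0.487*(1-0.31)^2 / (0.009^2*0.31^3) = 253665
Inertial term = 1.75*97*0.487^2*(1-0.31) / (0.009*0.31^3) = 103607
dP/L = 253665 + 103607 = 357272 Pa/m
dP = 357272 * 5.7 / 1000 = 2036 kPa

2036 kPa


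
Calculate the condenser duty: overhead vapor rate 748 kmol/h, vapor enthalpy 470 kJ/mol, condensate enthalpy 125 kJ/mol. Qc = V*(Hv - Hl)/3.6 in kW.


Qc = 748 * (470 - 125) / 3.6 = 748 * 345 / 3.6 = 71680

71680 kW


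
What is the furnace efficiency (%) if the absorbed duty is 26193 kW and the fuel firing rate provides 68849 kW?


Furnace efficiency = Q_absorbed / Q_fuel * 100
= 26193 / 68849 * 100 = 38.04

38.04 %


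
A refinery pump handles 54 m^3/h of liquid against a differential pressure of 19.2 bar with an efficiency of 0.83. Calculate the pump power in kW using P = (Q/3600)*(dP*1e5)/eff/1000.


Q = 54 / 3600 = 0.015 m^3/s
P = 0.015 * (19.2 * 1e5) / 0.83 / 1000 = 34.70

34.70 kW


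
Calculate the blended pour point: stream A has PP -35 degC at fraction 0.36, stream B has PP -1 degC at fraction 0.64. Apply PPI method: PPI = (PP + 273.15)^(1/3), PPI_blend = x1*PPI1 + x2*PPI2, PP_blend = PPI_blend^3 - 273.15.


PPI_1 = (-35 + 273.15)^(1/3) = 6.198456
PPI_2 = (-1 + 273.15)^(1/3) = 6.480414
PPI_blend = 0.36 * 6.198456 + 0.64 * 6.480414 = 6.378909
PP_blend = 6.378909^3 - 273.15 = 259.5609 - 273.15 = -13.59

-13.59 degC


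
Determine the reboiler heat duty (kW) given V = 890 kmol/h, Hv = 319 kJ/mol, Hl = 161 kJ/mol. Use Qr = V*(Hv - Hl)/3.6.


Qr = 890 * (319 - 161) / 3.6 = 890 * 158 / 3.6 = 39060

39060 kW


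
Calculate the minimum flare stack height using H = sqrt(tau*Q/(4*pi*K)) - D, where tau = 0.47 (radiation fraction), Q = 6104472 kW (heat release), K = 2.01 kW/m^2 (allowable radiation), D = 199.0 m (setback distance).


tau*Q/(4*pi*K) = 0.47 * 6104472 / (4 * pi * 2.01) = 113590
sqrt(113590) = 337.031
H = 337.031 - 199.0 = 138.0

138.0 m


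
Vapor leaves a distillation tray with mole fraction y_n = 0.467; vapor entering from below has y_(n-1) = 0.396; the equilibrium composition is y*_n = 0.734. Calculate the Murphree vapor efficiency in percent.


Murphree vapor efficiency: EMV = (y_n - y_(n-1)) / (y*_n - y_(n-1)) * 100
EMV = (0.467 - 0.396) / (0.734 - 0.396) * 100 = 0.071 / 0.338 * 100 = 21.01

21.01 %


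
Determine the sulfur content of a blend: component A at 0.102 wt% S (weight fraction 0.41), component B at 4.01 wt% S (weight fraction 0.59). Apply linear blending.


Linear sulfur blending: S_blend = x1*S1 + x2*S2
Contribution 1: 0.41 * 0.102 = 0.04182 wt%
Contribution 2: 0.59 * 4.01 = 2.3659 wt%
S_blend = 0.04182 + 2.3659 = 2.40772

2.40772 wt%


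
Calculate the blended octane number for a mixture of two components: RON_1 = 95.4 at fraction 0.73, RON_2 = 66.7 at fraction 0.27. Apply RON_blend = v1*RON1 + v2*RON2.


Linear blending: RON_blend = sum(vi * RONi)
Contribution 1: 0.73 * 95.4 = 69.642
Contribution 2: 0.27 * 66.7 = 18.009
RON_blend = 69.642 + 18.009 = 87.651

87.651


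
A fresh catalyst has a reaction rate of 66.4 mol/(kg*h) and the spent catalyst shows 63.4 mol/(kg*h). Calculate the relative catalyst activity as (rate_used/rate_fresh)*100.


Activity (%) = (rate_used / rate_fresh) * 100
rate_used = 63.4, rate_fresh = 66.4
= (63.4 / 66.4) * 100
= 0.9548 * 100 = 95.48

95.48 %


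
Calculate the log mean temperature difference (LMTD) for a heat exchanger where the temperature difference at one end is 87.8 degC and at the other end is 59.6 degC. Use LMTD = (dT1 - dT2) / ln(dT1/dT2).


LMTD = (dT1 - dT2) / ln(dT1/dT2)
= (87.8 - 59.6) / ln(87.8 / 59.6) = 28.2 / 0.387406 = 72.79

72.79 degC


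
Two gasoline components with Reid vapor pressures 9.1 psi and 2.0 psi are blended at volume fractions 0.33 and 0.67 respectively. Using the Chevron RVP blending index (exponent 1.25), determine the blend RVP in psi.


Chevron index: RVP_blend = (sum xi*RVPi^1.25)^(1/1.25)
RVP^1.25 terms: 0.33 * 9.1^1.25 + 0.67 * 2.0^1.25 = 6.80927
RVP_blend = 6.80927^(1/1.25) = 4.640

4.640 psi


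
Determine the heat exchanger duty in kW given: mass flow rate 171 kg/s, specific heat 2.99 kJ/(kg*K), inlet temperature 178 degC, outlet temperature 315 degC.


Q = m_dot * cp * delta_T
delta_T = 315 - 178 = 137 K
Q = 171 * 2.99 * 137
= 511.29 * 137
= 70046.73 kW

70046.73 kW


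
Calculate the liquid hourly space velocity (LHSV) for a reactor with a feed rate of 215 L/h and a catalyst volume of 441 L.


LHSV = volumetric feed rate / catalyst volume
= 215 L/h / 441 L
= 0.4875 h^-1

0.4875 h^-1


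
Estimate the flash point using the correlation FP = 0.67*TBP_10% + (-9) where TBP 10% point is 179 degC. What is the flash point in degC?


FP = 0.67 * 179 + (-9) = 110.93

110.93 degC


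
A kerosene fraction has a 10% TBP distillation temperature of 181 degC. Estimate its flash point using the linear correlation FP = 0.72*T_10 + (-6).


FP = 0.72 * 181 + (-6) = 124.32

124.32 degC


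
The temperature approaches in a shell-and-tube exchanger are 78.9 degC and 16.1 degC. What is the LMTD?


LMTD = (dT1 - dT2) / ln(dT1/dT2)
= (78.9 - 16.1) / ln(78.9 / 16.1) = 62.8 / 1.58936 = 39.51

39.51 degC


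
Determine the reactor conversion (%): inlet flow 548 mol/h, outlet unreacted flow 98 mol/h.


X = (F_in - F_out) / F_in * 100
Moles reacted = 548 - 98 = 450
X = 450 / 548 * 100
= 0.8212 * 100
= 82.12 %

82.12 %


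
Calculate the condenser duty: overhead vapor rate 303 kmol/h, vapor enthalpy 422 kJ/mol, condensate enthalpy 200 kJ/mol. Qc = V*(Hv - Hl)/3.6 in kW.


Qc = 303 * (422 - 200) / 3.6 = 303 * 222 / 3.6 = 18680

18680 kW


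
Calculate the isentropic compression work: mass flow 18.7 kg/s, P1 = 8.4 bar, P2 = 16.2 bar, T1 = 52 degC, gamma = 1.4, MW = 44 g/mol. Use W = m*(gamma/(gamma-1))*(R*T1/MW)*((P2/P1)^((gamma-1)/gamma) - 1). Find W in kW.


Isentropic work: W = m*(gamma/(gamma-1))*(R*T1/MW)*((P2/P1)^((gamma-1)/gamma) - 1)
T1 = 52 + 273.15 = 325.15 K
Pressure ratio = 16.2 / 8.4 = 1.92857
Exponent = (1.4 - 1)/1.4 = 0.285714
(P2/P1)^exp - 1 = 1.92857^0.285714 - 1 = 0.206412
W = 18.7 * 1.4 / 0.4 * 8.314 * 325.15 / 44 * 0.206412 = 830.0

830.0 kW


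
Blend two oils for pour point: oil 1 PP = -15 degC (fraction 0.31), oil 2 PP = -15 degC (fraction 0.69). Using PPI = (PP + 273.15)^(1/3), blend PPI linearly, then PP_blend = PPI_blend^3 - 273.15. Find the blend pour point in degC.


PPI_1 = (-15 + 273.15)^(1/3) = 6.36733
PPI_2 = (-15 + 273.15)^(1/3) = 6.36733
PPI_blend = 0.31 * 6.36733 + 0.69 * 6.36733 = 6.36733
PP_blend = 6.36733^3 - 273.15 = 258.15 - 273.15 = -15

-15 degC


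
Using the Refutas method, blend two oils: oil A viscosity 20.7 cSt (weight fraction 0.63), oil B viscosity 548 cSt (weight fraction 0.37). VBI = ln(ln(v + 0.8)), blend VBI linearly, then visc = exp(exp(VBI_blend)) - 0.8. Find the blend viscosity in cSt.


Refutas method: VBN_i = 14.534*ln(ln(visc_i + 0.8)) + 10.975, blended linearly by mass fraction; since VBN is linear in VBI_i = ln(ln(visc_i + 0.8)) and the fractions sum to 1, blend VBI directly: visc = exp(exp(VBI_blend)) - 0.8
VBI_1 = ln(ln(20.7 + 0.8)) = 1.12104
VBI_2 = ln(ln(548 + 0.8)) = 1.84178
VBI_blend = 0.63 * 1.12104 + 0.37 * 1.84178 = 1.38771
visc_blend = exp(exp(1.38771)) - 0.8 = 54.11

54.11 cSt


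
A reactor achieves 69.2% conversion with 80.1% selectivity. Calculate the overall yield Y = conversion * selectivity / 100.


Overall yield = conversion (%) * selectivity (%) / 100
Conversion = 69.2%, Selectivity = 80.1%
Y = 69.2 * 80.1 / 100
= 55.4292 %

55.4292 %


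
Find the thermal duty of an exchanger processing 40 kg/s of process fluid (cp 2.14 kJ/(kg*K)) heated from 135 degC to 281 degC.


Q = m_dot * cp * delta_T
delta_T = 281 - 135 = 146 K
Q = 40 * 2.14 * 146
= 85.6 * 146
= 12497.6 kW

12497.6 kW


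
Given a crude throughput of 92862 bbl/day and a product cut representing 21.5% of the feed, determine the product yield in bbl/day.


Crude throughput = 92862 bbl/day
Fraction yield = 21.5%
yield = throughput * fraction / 100
yield = 92862 * 21.5 / 100 = 19965.33

19965.33 bbl/day


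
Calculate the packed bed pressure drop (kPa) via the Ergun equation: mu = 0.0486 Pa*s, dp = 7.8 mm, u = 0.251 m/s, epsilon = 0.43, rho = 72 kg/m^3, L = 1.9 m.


dp = 7.8 mm = 0.0078 m
Viscous term = 150*0.0486*0.251*(1-0.43)^2 / (0.0078^2*0.43^3) = 122901
Inertial term = 1.75*72*0.251^2*(1-0.43) / (0.0078*0.43^3) = 7296.14
dP/L = 122901 + 7296.14 = 130197 Pa/m
dP = 130197 * 1.9 / 1000 = 247.4 kPa

247.4 kPa


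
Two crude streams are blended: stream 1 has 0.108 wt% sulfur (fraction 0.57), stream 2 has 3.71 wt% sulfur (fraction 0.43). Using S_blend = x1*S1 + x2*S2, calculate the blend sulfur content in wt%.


Linear sulfur blending: S_blend = x1*S1 + x2*S2
Contribution 1: 0.57 * 0.108 = 0.06156 wt%
Contribution 2: 0.43 * 3.71 = 1.5953 wt%
S_blend = 0.06156 + 1.5953 = 1.65686

1.65686 wt%


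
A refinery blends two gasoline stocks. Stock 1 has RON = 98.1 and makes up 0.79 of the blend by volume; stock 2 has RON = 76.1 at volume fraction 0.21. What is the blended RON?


Linear blending: RON_blend = sum(vi * RONi)
Contribution 1: 0.79 * 98.1 = 77.499
Contribution 2: 0.21 * 76.1 = 15.981
RON_blend = 77.499 + 15.981 = 93.48

93.48


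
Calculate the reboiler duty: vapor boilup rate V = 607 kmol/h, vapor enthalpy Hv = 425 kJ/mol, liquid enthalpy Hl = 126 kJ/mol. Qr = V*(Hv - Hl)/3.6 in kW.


Qr = 607 * (425 - 126) / 3.6 = 607 * 299 / 3.6 = 50410

50410 kW


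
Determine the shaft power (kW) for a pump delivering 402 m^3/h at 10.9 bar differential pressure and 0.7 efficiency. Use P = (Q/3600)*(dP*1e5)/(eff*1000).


Q = 402 / 3600 = 0.111667 m^3/s
P = 0.111667 * (10.9 * 1e5) / 0.7 / 1000 = 173.9

173.9 kW


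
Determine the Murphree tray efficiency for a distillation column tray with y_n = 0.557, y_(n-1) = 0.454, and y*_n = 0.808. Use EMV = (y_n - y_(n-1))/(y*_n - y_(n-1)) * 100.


Murphree vapor efficiency: EMV = (y_n - y_(n-1)) / (y*_n - y_(n-1)) * 100
EMV = (0.557 - 0.454) / (0.808 - 0.454) * 100 = 0.103 / 0.354 * 100 = 29.10

29.10 %


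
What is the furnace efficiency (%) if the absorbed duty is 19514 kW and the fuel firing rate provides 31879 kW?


Furnace efficiency = Q_absorbed / Q_fuel * 100
= 19514 / 31879 * 100 = 61.21

61.21 %


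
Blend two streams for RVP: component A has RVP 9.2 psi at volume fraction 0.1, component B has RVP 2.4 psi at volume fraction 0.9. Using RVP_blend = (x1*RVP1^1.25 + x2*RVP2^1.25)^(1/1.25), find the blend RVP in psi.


Chevron index: RVP_blend = (sum xi*RVPi^1.25)^(1/1.25)
RVP^1.25 terms: 0.1 * 9.2^1.25 + 0.9 * 2.4^1.25 = 4.29075
RVP_blend = 4.29075^(1/1.25) = 3.206

3.206 psi


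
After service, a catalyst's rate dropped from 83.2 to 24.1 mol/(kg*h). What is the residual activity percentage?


Activity (%) = (rate_used / rate_fresh) * 100
rate_used = 24.1, rate_fresh = 83.2
= (24.1 / 83.2) * 100
= 0.2897 * 100 = 28.97

28.97 %


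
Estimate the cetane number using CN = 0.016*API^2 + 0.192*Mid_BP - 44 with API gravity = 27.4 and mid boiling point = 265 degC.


CN = 0.016 * 27.4^2 + 0.192 * 265 - 44
CN = 12.01216 + 50.88 - 44 = 18.89216

18.89216


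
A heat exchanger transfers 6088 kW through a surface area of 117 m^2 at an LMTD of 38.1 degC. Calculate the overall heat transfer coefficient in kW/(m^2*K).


From Q = U*A*LMTD, U = Q / (A * LMTD)
U = 6088 / (117 * 38.1) = 6088 / 4457.7 = 1.366

1.366 kW/(m^2*K)


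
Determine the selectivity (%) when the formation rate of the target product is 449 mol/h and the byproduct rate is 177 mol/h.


Selectivity = desired / (desired + undesired) * 100
Total products = 449 + 177 = 626 mol/h
S = 449 / 626 * 100
= 0.7173 * 100
= 71.73 %

71.73 %


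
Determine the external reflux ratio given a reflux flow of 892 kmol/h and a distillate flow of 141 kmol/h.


Reflux ratio definition: R = L / D (liquid returned / distillate withdrawn)
L = 892 kmol/h, D = 141 kmol/h
R = 892 / 141 = 6.326

6.326


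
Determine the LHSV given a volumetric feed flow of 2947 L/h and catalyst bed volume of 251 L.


LHSV = volumetric feed rate / catalyst volume
= 2947 L/h / 251 L
= 11.74 h^-1

11.74 h^-1


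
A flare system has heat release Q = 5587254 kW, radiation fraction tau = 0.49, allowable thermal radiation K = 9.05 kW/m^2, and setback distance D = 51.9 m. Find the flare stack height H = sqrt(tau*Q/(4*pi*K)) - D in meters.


tau*Q/(4*pi*K) = 0.49 * 5587254 / (4 * pi * 9.05) = 24073.3
sqrt(24073.3) = 155.156
H = 155.156 - 51.9 = 103.3

103.3 m


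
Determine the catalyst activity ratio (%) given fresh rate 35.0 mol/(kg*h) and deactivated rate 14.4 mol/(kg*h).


Activity (%) = (rate_used / rate_fresh) * 100
rate_used = 14.4, rate_fresh = 35.0
= (14.4 / 35.0) * 100
= 0.4114 * 100 = 41.14

41.14 %


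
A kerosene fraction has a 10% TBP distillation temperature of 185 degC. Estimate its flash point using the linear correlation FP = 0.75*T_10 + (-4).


FP = 0.75 * 185 + (-4) = 134.75

134.75 degC


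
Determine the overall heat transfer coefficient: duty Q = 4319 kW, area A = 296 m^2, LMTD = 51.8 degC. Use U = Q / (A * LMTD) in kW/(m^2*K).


From Q = U*A*LMTD, U = Q / (A * LMTD)
U = 4319 / (296 * 51.8) = 4319 / 15332.8 = 0.2817

0.2817 kW/(m^2*K)


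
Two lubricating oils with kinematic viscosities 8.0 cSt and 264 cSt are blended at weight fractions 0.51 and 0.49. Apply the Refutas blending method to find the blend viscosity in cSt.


Refutas method: VBN_i = 14.534*ln(ln(visc_i + 0.8)) + 10.975, blended linearly by mass fraction; since VBN is linear in VBI_i = ln(ln(visc_i + 0.8)) and the fractions sum to 1, blend VBI directly: visc = exp(exp(VBI_blend)) - 0.8
VBI_1 = ln(ln(8.0 + 0.8)) = 0.776915
VBI_2 = ln(ln(264 + 0.8)) = 1.71901
VBI_blend = 0.51 * 0.776915 + 0.49 * 1.71901 = 1.23854
visc_blend = exp(exp(1.23854)) - 0.8 = 30.72

30.72 cSt


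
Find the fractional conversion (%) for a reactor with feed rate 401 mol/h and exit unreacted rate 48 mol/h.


X = (F_in - F_out) / F_in * 100
Moles reacted = 401 - 48 = 353
X = 353 / 401 * 100
= 0.8803 * 100
= 88.03 %

88.03 %


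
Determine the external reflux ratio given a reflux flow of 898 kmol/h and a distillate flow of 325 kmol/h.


Reflux ratio definition: R = L / D (liquid returned / distillate withdrawn)
L = 898 kmol/h, D = 325 kmol/h
R = 898 / 325 = 2.763

2.763


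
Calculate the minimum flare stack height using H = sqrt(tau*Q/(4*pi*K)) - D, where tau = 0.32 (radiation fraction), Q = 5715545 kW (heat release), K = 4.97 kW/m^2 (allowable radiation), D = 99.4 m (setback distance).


tau*Q/(4*pi*K) = 0.32 * 5715545 / (4 * pi * 4.97) = 29284.7
sqrt(29284.7) = 171.128
H = 171.128 - 99.4 = 71.73

71.73 m


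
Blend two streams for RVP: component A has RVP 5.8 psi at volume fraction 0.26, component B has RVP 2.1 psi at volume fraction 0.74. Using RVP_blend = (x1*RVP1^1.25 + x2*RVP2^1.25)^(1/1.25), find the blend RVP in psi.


Chevron index: RVP_blend = (sum xi*RVPi^1.25)^(1/1.25)
RVP^1.25 terms: 0.26 * 5.8^1.25 + 0.74 * 2.1^1.25 = 4.21094
RVP_blend = 4.21094^(1/1.25) = 3.159

3.159 psi


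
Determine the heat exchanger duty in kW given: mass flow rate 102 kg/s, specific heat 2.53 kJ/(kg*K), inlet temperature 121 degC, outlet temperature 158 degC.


Q = m_dot * cp * delta_T
delta_T = 158 - 121 = 37 K
Q = 102 * 2.53 * 37
= 258.06 * 37
= 9548.22 kW

9548.22 kW


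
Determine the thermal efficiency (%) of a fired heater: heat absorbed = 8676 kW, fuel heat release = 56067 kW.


Furnace efficiency = Q_absorbed / Q_fuel * 100
= 8676 / 56067 * 100 = 15.47

15.47 %


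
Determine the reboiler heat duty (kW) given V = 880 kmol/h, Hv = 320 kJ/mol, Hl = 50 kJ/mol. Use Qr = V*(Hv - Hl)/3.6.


Qr = 880 * (320 - 50) / 3.6 = 880 * 270 / 3.6 = 66000

66000 kW


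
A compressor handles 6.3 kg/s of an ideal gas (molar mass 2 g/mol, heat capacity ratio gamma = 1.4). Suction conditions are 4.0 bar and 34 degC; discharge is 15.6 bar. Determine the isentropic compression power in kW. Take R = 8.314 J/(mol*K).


Isentropic work: W = m*(gamma/(gamma-1))*(R*T1/MW)*((P2/P1)^((gamma-1)/gamma) - 1)
T1 = 34 + 273.15 = 307.15 K
Pressure ratio = 15.6 / 4.0 = 3.9
Exponent = (1.4 - 1)/1.4 = 0.285714
(P2/P1)^exp - 1 = 3.9^0.285714 - 1 = 0.475283
W = 6.3 * 1.4 / 0.4 * 8.314 * 307.15 / 2 * 0.475283 = 13380

13380 kW


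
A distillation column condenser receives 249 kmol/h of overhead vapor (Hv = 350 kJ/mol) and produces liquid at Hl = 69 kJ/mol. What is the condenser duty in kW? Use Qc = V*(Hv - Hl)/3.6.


Qc = 249 * (350 - 69) / 3.6 = 249 * 281 / 3.6 = 19440

19440 kW


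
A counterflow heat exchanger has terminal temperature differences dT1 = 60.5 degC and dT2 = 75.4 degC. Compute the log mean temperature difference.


LMTD = (dT1 - dT2) / ln(dT1/dT2)
= (60.5 - 75.4) / ln(60.5 / 75.4) = -14.9 / -0.220164 = 67.68

67.68 degC


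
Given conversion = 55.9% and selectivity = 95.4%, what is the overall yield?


Overall yield = conversion (%) * selectivity (%) / 100
Conversion = 55.9%, Selectivity = 95.4%
Y = 55.9 * 95.4 / 100
= 53.3286 %

53.3286 %


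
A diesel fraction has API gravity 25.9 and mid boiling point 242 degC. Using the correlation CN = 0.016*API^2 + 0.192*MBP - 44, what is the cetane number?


CN = 0.016 * 25.9^2 + 0.192 * 242 - 44
CN = 10.73296 + 46.464 - 44 = 13.19696

13.19696


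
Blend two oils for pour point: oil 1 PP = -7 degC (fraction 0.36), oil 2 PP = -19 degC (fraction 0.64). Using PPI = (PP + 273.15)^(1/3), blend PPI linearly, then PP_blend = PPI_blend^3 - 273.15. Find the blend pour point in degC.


PPI_1 = (-7 + 273.15)^(1/3) = 6.432436
PPI_2 = (-19 + 273.15)^(1/3) = 6.334272
PPI_blend = 0.36 * 6.432436 + 0.64 * 6.334272 = 6.369611
PP_blend = 6.369611^3 - 273.15 = 258.4275 - 273.15 = -14.72

-14.72 degC


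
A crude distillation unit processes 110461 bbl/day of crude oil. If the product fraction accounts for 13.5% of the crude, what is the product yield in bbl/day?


Crude throughput = 110461 bbl/day
Fraction yield = 13.5%
yield = throughput * fraction / 100
yield = 110461 * 13.5 / 100 = 14912.235

14912.235 bbl/day


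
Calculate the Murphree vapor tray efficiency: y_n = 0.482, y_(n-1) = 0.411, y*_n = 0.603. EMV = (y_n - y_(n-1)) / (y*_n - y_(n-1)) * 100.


Murphree vapor efficiency: EMV = (y_n - y_(n-1)) / (y*_n - y_(n-1)) * 100
EMV = (0.482 - 0.411) / (0.603 - 0.411) * 100 = 0.071 / 0.192 * 100 = 36.98

36.98 %


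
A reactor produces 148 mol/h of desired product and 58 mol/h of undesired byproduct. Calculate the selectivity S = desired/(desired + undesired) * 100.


Selectivity = desired / (desired + undesired) * 100
Total products = 148 + 58 = 206 mol/h
S = 148 / 206 * 100
= 0.7184 * 100
= 71.84 %

71.84 %


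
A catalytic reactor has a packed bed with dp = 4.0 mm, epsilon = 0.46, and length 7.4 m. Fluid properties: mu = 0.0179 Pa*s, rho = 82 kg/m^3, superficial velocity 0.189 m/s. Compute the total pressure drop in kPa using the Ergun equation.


dp = 4.0 mm = 0.004 m
Viscous term = 150*0.0179*0.189*(1-0.46)^2 / (0.004^2*0.46^3) = 95016.7
Inertial term = 1.75*82*0.189^2*(1-0.46) / (0.004*0.46^3) = 7109.45
dP/L = 95016.7 + 7109.45 = 102126 Pa/m
dP = 102126 * 7.4 / 1000 = 755.7 kPa

755.7 kPa


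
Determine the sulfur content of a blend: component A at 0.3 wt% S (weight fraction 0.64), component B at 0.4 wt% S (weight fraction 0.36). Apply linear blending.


Linear sulfur blending: S_blend = x1*S1 + x2*S2
Contribution 1: 0.64 * 0.3 = 0.192 wt%
Contribution 2: 0.36 * 0.4 = 0.144 wt%
S_blend = 0.192 + 0.144 = 0.336

0.336 wt%


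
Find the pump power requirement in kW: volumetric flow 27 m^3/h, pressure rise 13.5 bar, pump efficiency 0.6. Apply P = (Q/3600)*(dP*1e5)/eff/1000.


Q = 27 / 3600 = 0.0075 m^3/s
P = 0.0075 * (13.5 * 1e5) / 0.6 / 1000 = 16.88

16.88 kW


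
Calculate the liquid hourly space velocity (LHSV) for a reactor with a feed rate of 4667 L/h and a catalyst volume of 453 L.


LHSV = volumetric feed rate / catalyst volume
= 4667 L/h / 453 L
= 10.30 h^-1

10.30 h^-1


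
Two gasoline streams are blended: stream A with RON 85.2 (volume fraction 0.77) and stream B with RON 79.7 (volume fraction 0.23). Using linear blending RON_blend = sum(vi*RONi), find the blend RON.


Linear blending: RON_blend = sum(vi * RONi)
Contribution 1: 0.77 * 85.2 = 65.604
Contribution 2: 0.23 * 79.7 = 18.331
RON_blend = 65.604 + 18.331 = 83.935

83.935


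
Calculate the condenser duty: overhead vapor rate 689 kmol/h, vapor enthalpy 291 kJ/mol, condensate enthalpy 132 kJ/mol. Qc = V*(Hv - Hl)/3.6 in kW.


Qc = 689 * (291 - 132) / 3.6 = 689 * 159 / 3.6 = 30430

30430 kW


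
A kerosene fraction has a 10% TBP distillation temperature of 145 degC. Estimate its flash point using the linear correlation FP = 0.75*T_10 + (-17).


FP = 0.75 * 145 + (-17) = 91.75

91.75 degC


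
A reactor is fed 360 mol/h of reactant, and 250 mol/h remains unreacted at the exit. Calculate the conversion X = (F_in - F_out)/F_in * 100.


X = (F_in - F_out) / F_in * 100
Moles reacted = 360 - 250 = 110
X = 110 / 360 * 100
= 0.3056 * 100
= 30.56 %

30.56 %


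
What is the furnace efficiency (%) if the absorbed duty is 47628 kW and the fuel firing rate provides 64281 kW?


Furnace efficiency = Q_absorbed / Q_fuel * 100
= 47628 / 64281 * 100 = 74.09

74.09 %


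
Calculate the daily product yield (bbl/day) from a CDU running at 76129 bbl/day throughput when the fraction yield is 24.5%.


Crude throughput = 76129 bbl/day
Fraction yield = 24.5%
yield = throughput * fraction / 100
yield = 76129 * 24.5 / 100 = 18651.605

18651.605 bbl/day


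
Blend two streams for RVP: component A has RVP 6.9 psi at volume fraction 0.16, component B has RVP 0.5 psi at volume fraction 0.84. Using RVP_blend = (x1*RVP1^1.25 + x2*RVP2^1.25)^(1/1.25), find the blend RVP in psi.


Chevron index: RVP_blend = (sum xi*RVPi^1.25)^(1/1.25)
RVP^1.25 terms: 0.16 * 6.9^1.25 + 0.84 * 0.5^1.25 = 2.14247
RVP_blend = 2.14247^(1/1.25) = 1.840

1.840 psi
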